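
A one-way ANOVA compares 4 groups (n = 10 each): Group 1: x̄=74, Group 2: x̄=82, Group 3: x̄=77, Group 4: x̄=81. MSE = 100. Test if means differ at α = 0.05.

Grand mean = 78.5. SS_between = 410.0, MS_between = 136.67. F = 1.367, F_crit ≈ 2.866. Fail to reject H₀.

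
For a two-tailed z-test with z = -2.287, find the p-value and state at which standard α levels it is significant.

p = 2·P(Z > |-2.287|) = 2·(1 - Φ(2.287)) ≈ 0.0222. Significant at α = 0.1; Significant at α = 0.05.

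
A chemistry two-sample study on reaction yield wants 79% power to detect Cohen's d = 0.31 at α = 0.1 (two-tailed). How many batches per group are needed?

z_{α/2} = 1.645, z_β = Φ⁻¹(0.79) = 0.806. For small effect (d = 0.31): n per group = 2(z_{α/2} + z_β)²/d² = 2(1.645 + 0.806)²/0.31² = 125.02 → 126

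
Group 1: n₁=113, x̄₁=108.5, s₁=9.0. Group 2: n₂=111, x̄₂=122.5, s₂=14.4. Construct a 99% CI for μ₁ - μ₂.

Difference = -14.0. SE = √(9.0²/113 + 14.4²/111) = 1.608. CI = (-18.14, -9.86)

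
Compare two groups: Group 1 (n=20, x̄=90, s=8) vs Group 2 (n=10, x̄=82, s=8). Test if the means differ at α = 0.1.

Pooled sp = 8.0. t = 2.582, df = 28. Critical t = ±1.701. Reject H₀.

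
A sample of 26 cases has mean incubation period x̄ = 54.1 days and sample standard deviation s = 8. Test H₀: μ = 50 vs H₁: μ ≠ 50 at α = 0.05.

t = (x̄ - μ₀)/(s/√n) = (54.1 - 50)/(8/√26) = 2.613. df = 25, critical t = ±2.06. Reject H₀.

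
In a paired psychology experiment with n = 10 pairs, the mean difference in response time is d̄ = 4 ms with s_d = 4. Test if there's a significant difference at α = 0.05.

t = d̄/(s_d/√n) = 4/(4/√10) = 3.162. df = 9, critical t = ±2.262. Reject H₀.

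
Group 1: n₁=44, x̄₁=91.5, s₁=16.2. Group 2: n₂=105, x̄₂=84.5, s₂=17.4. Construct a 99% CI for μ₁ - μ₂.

Difference = 7.0. SE = √(16.2²/44 + 17.4²/105) = 2.975. CI = (-0.66, 14.66)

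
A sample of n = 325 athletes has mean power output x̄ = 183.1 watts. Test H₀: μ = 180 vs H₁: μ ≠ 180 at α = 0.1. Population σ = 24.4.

z = (x̄ - μ₀)/(σ/√n) = (183.1 - 180)/(24.4/√325) = 2.29. Critical value: ±1.645. Since |2.29| > 1.645, Reject H₀.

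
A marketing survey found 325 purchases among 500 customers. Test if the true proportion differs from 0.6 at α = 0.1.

p̂ = 0.65, p₀ = 0.6. z = (p̂ - p₀)/√(p₀(1-p₀)/n) = 2.282. Critical: ±1.645. Reject H₀.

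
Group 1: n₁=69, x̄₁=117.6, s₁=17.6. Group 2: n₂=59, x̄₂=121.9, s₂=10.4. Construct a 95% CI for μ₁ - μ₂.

Difference = -4.3. SE = √(17.6²/69 + 10.4²/59) = 2.514. CI = (-9.23, 0.63)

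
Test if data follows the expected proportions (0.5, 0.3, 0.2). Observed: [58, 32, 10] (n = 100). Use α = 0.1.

Expected: [50.0, 30.0, 20.0]. χ² = 6.413. df = 2, critical = 4.605. Reject H₀.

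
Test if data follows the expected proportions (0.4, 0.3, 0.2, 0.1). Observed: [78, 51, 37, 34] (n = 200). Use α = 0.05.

Expected: [80.0, 60.0, 40.0, 20.0]. χ² = 11.425. df = 3, critical = 7.815. Reject H₀.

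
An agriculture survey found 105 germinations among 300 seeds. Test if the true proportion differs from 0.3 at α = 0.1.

p̂ = 0.35, p₀ = 0.3. z = (p̂ - p₀)/√(p₀(1-p₀)/n) = 1.89. Critical: ±1.645. Reject H₀.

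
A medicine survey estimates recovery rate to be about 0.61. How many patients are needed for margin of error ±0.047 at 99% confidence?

n = z²p(1-p)/E² = 2.576²×0.61×0.39/0.047² = 714.6 → n = 715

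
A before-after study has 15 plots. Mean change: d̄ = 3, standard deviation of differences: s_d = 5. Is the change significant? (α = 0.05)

t = d̄/(s_d/√n) = 3/(5/√15) = 2.324. df = 14, critical t = ±2.145. Reject H₀.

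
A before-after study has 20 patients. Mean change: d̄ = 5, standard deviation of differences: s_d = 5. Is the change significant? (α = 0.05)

t = d̄/(s_d/√n) = 5/(5/√20) = 4.472. df = 19, critical t = ±2.093. Reject H₀.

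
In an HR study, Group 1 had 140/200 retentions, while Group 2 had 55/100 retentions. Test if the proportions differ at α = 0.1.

p̂₁ = 0.7, p̂₂ = 0.55, pooled p̂ = 0.65. z = 2.568. Critical: ±1.645. Reject H₀.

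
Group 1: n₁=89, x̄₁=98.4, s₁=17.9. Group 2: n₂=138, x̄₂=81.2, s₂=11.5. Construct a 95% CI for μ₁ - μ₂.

Difference = 17.2. SE = √(17.9²/89 + 11.5²/138) = 2.135. CI = (13.02, 21.38)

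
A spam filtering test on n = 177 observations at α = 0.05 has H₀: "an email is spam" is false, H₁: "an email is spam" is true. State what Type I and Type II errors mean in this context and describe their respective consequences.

Type I (false positive): concluding that an email is spam when it is not — a legitimate email is sent to the spam folder and the user misses it. Type II (false negative): failing to conclude that an email is spam when it is — a spam email lands in the inbox. Which is costlier depends on domain priorities and is a judgement call rather than a statistical fact.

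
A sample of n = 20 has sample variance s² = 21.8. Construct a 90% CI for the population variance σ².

df = 19. χ²_{0.05} = 30.144, χ²_{0.95} = 10.117. CI for σ² = ((n-1)s²/χ²_{α/2}, (n-1)s²/χ²_{1-α/2}) = (19·21.8/30.144, 19·21.8/10.117) = (13.74, 40.94)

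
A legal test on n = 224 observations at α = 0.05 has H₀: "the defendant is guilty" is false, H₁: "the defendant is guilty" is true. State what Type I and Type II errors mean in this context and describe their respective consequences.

Type I (false positive): concluding that the defendant is guilty when it is not — convicting an innocent person. Type II (false negative): failing to conclude that the defendant is guilty when it is — acquitting a guilty person. Which is costlier depends on domain priorities and is a judgement call rather than a statistical fact.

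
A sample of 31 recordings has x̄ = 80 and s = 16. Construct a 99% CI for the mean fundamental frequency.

CI = x̄ ± t*(s/√n) = 80 ± 2.75(16/√31) = (72.1, 87.9)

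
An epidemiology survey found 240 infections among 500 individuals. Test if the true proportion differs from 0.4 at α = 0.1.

p̂ = 0.48, p₀ = 0.4. z = (p̂ - p₀)/√(p₀(1-p₀)/n) = 3.651. Critical: ±1.645. Reject H₀.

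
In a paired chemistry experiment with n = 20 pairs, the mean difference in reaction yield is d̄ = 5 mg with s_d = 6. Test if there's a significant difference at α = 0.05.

t = d̄/(s_d/√n) = 5/(6/√20) = 3.727. df = 19, critical t = ±2.093. Reject H₀.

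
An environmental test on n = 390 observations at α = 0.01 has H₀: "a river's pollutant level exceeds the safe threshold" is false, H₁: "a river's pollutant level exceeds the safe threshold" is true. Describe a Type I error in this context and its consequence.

Type I error: rejecting H₀ when it is true — concluding that a river's pollutant level exceeds the safe threshold when in fact it is not. Consequence: shutting down a compliant factory unnecessarily.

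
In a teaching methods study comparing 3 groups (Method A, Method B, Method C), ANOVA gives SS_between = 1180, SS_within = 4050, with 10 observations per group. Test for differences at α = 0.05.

df_between = 2, df_within = 27. F = MS_between/MS_within = 590.0/150.0 = 3.933. F_crit ≈ 3.354. Reject H₀. At least one mean differs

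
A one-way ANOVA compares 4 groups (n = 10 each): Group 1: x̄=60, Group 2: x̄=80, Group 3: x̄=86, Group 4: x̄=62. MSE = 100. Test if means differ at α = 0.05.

Grand mean = 72.0. SS_between = 5040.0, MS_between = 1680.0. F = 16.8, F_crit ≈ 2.866. Reject H₀.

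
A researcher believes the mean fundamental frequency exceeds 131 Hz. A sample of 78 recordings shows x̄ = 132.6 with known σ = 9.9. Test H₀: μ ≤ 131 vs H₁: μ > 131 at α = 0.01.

z = 1.427. Critical value: 2.33. Fail to reject H₀.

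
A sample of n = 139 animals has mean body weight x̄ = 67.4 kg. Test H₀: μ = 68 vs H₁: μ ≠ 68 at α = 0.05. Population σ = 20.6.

z = (x̄ - μ₀)/(σ/√n) = (67.4 - 68)/(20.6/√139) = -0.343. Critical value: ±1.96. Since |-0.343| ≤ 1.96, Fail to reject H₀.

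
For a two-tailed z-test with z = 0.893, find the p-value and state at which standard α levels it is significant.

p = 2·P(Z > |0.893|) = 2·(1 - Φ(0.893)) ≈ 0.3719. Not significant at any standard level.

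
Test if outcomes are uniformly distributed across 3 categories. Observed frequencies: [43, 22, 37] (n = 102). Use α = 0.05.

Expected = 34 each. χ² = Σ(O-E)²/E = 6.882. df = 2, critical value = 5.991. Reject H₀.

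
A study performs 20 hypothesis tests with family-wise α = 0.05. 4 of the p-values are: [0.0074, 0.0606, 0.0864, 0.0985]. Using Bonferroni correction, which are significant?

Bonferroni α = 0.05/20 = 0.0025. None of the given p-values are significant.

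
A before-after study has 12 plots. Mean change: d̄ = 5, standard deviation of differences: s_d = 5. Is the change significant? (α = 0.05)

t = d̄/(s_d/√n) = 5/(5/√12) = 3.464. df = 11, critical t = ±2.201. Reject H₀.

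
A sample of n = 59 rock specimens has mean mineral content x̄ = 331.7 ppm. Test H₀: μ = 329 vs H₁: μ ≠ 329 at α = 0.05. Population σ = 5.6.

z = (x̄ - μ₀)/(σ/√n) = (331.7 - 329)/(5.6/√59) = 3.703. Critical value: ±1.96. Since |3.703| > 1.96, Reject H₀.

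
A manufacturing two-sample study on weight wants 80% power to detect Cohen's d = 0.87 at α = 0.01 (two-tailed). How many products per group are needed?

z_{α/2} = 2.576, z_β = Φ⁻¹(0.8) = 0.842. For large effect (d = 0.87): n per group = 2(z_{α/2} + z_β)²/d² = 2(2.576 + 0.842)²/0.87² = 30.9 → 31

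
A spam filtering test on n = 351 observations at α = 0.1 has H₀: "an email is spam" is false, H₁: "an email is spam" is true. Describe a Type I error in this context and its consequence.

Type I error: rejecting H₀ when it is true — concluding that an email is spam when in fact it is not. Consequence: a legitimate email is sent to the spam folder and the user misses it.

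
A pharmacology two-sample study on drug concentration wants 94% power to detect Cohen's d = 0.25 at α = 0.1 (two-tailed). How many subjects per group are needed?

z_{α/2} = 1.645, z_β = Φ⁻¹(0.94) = 1.555. For small effect (d = 0.25): n per group = 2(z_{α/2} + z_β)²/d² = 2(1.645 + 1.555)²/0.25² = 327.7 → 328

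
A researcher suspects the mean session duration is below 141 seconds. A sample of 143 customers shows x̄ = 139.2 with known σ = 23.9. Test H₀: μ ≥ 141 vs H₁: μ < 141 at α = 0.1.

z = -0.901. Critical value: -1.28. Fail to reject H₀.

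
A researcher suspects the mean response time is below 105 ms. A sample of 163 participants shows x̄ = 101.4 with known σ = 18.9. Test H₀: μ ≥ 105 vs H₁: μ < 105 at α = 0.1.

z = -2.432. Critical value: -1.28. Reject H₀.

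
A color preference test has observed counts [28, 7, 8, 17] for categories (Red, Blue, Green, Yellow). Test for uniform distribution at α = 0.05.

Expected = 15 each. χ² = Σ(O-E)²/E = 19.067. df = 3, critical value = 7.815. Reject H₀.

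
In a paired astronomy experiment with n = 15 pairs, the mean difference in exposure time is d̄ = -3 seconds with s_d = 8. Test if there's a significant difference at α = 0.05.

t = d̄/(s_d/√n) = -3/(8/√15) = -1.452. df = 14, critical t = ±2.145. Fail to reject H₀.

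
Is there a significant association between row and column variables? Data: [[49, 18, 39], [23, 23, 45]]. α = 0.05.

χ² = 9.339. df = 2, critical = 5.991. Reject H₀. Variables are dependent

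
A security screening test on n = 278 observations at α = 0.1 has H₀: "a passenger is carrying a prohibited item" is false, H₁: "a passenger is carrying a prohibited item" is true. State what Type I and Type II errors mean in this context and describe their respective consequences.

Type I (false positive): concluding that a passenger is carrying a prohibited item when it is not — detaining an innocent passenger — delay and inconvenience. Type II (false negative): failing to conclude that a passenger is carrying a prohibited item when it is — letting a prohibited item through — security breach. Which is costlier depends on domain priorities and is a judgement call rather than a statistical fact.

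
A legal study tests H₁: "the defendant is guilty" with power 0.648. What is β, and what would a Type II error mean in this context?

β = 1 - power = 1 - 0.648 = 0.352. A Type II error is failing to reject H₀ when H₀ is false (false negative) — here, failing to conclude that the defendant is guilty when in fact it is true. Consequence: acquitting a guilty person.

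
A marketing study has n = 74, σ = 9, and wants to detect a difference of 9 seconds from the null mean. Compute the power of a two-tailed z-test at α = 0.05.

SE = σ/√n = 9/√74 = 1.046. Non-centrality λ = d/SE = 9/1.046 = 8.602. Power ≈ Φ(λ - z_{α/2}) = Φ(8.602 - 1.96) = Φ(6.642) = 1.0.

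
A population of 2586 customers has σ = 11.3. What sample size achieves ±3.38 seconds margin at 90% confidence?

Without FPC: n₀ = (1.645×11.3/3.38)² = 30.245. With FPC: n = n₀N/(n₀+N-1) = 29.9 → n = 30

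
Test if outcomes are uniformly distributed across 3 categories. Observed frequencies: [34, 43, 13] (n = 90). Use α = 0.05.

Expected = 30 each. χ² = Σ(O-E)²/E = 15.8. df = 2, critical value = 5.991. Reject H₀.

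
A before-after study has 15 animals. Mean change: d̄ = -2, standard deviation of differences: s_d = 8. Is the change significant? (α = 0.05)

t = d̄/(s_d/√n) = -2/(8/√15) = -0.968. df = 14, critical t = ±2.145. Fail to reject H₀.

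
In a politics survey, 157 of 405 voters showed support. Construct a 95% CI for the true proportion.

p̂ = 0.388. CI = p̂ ± z*√(p̂(1-p̂)/n) = (0.34, 0.435)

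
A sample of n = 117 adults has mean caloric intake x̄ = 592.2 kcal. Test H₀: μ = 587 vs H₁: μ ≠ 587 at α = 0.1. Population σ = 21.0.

z = (x̄ - μ₀)/(σ/√n) = (592.2 - 587)/(21.0/√117) = 2.678. Critical value: ±1.645. Since |2.678| > 1.645, Reject H₀.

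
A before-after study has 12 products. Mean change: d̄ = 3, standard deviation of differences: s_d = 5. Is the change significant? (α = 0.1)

t = d̄/(s_d/√n) = 3/(5/√12) = 2.078. df = 11, critical t = ±1.796. Reject H₀.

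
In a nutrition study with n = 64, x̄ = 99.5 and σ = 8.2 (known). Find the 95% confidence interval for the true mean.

CI = x̄ ± z*(σ/√n) = 99.5 ± 1.96(8.2/√64) = 99.5 ± 2.01 = (97.49, 101.51)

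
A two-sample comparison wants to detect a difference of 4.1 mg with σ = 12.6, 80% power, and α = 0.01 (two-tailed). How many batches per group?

n per group = 2(z_α/2 + z_β)²σ²/d² = 2×(2.576 + 0.84)²×12.6²/4.1² = 220.4 → n = 221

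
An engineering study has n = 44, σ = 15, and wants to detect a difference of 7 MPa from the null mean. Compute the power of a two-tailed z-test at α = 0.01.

SE = σ/√n = 15/√44 = 2.261. Non-centrality λ = d/SE = 7/2.261 = 3.096. Power ≈ Φ(λ - z_{α/2}) = Φ(3.096 - 2.576) = Φ(0.52) = 0.698.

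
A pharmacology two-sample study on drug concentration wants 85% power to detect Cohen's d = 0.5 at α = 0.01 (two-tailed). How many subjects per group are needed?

z_{α/2} = 2.576, z_β = Φ⁻¹(0.85) = 1.036. For medium effect (d = 0.5): n per group = 2(z_{α/2} + z_β)²/d² = 2(2.576 + 1.036)²/0.5² = 104.4 → 105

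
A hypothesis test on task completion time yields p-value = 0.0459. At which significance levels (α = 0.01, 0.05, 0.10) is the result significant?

p = 0.0459. Significant at: α = 0.05, 0.1.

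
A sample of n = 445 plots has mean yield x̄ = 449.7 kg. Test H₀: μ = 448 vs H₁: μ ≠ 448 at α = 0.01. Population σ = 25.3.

z = (x̄ - μ₀)/(σ/√n) = (449.7 - 448)/(25.3/√445) = 1.417. Critical value: ±2.576. Since |1.417| ≤ 2.576, Fail to reject H₀.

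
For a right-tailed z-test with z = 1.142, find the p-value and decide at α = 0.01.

p = P(Z > 1.142) = 1 - Φ(1.142) ≈ 0.1267. Since p ≥ 0.01, fail to reject H₀ (not significant) at α = 0.01.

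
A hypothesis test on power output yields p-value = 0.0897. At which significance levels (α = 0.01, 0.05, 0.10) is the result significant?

p = 0.0897. Significant at: α = 0.1.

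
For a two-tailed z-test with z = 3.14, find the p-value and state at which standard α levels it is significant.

p = 2·P(Z > |3.14|) = 2·(1 - Φ(3.14)) ≈ 0.0017. Significant at α = 0.1; Significant at α = 0.05; Significant at α = 0.01.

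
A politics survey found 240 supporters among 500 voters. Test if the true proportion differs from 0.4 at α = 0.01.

p̂ = 0.48, p₀ = 0.4. z = (p̂ - p₀)/√(p₀(1-p₀)/n) = 3.651. Critical: ±2.576. Reject H₀.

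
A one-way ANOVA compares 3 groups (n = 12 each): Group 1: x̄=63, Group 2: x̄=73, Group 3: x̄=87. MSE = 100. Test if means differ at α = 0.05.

Grand mean = 74.33. SS_between = 3488.0, MS_between = 1744.0. F = 17.44, F_crit ≈ 3.285. Reject H₀.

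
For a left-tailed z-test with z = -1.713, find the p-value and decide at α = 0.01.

p = P(Z < -1.713) = Φ(-1.713) ≈ 0.0434. Since p ≥ 0.01, fail to reject H₀ (not significant) at α = 0.01.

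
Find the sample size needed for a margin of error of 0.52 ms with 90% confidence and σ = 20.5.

n = (z*σ/E)² = (1.645×20.5/0.52)² = 4205.6 → n = 4206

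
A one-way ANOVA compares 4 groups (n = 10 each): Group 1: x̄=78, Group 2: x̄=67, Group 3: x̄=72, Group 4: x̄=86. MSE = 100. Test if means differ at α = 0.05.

Grand mean = 75.75. SS_between = 2007.5, MS_between = 669.17. F = 6.692, F_crit ≈ 2.866. Reject H₀.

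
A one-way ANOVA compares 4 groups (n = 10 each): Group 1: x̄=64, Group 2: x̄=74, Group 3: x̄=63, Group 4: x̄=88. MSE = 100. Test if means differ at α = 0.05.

Grand mean = 72.25. SS_between = 4047.5, MS_between = 1349.17. F = 13.492, F_crit ≈ 2.866. Reject H₀.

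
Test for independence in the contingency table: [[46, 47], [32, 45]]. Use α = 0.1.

χ² = 1.06. df = 1, critical = 2.706. Fail to reject H₀. No evidence of dependence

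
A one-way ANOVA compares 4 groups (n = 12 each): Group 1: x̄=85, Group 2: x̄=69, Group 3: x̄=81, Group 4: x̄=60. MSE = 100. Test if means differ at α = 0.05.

Grand mean = 73.75. SS_between = 4689.0, MS_between = 1563.0. F = 15.63, F_crit ≈ 2.816. Reject H₀.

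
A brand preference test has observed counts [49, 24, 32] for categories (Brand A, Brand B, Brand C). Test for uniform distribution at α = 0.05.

Expected = 35 each. χ² = Σ(O-E)²/E = 9.314. df = 2, critical value = 5.991. Reject H₀.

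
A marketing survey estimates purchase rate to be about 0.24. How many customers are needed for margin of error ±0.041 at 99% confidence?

n = z²p(1-p)/E² = 2.576²×0.24×0.76/0.041² = 720.03 → n = 721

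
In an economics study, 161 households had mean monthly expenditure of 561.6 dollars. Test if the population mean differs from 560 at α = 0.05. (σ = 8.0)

z = (x̄ - μ₀)/(σ/√n) = (561.6 - 560)/(8.0/√161) = 2.538. Critical value: ±1.96. Since |2.538| > 1.96, Reject H₀.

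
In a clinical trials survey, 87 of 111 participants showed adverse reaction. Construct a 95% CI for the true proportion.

p̂ = 0.784. CI = p̂ ± z*√(p̂(1-p̂)/n) = (0.707, 0.86)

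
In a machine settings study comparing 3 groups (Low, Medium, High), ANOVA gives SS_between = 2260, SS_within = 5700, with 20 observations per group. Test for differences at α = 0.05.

df_between = 2, df_within = 57. F = MS_between/MS_within = 1130.0/100.0 = 11.3. F_crit ≈ 3.159. Reject H₀. At least one mean differs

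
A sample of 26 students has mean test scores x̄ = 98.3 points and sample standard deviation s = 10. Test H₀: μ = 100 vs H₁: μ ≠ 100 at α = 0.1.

t = (x̄ - μ₀)/(s/√n) = (98.3 - 100)/(10/√26) = -0.867. df = 25, critical t = ±1.708. Fail to reject H₀.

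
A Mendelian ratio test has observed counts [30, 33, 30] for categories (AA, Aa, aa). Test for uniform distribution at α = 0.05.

Expected = 31 each. χ² = Σ(O-E)²/E = 0.194. df = 2, critical value = 5.991. Fail to reject H₀.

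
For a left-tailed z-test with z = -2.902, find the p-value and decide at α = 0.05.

p = P(Z < -2.902) = Φ(-2.902) ≈ 0.0019. Since p < 0.05, reject H₀ (significant) at α = 0.05.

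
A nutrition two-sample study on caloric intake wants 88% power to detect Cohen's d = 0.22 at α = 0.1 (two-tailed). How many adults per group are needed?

z_{α/2} = 1.645, z_β = Φ⁻¹(0.88) = 1.175. For small effect (d = 0.22): n per group = 2(z_{α/2} + z_β)²/d² = 2(1.645 + 1.175)²/0.22² = 328.6 → 329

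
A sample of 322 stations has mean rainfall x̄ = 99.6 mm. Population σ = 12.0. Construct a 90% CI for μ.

CI = x̄ ± z*(σ/√n) = 99.6 ± 1.645(12.0/√322) = 99.6 ± 1.1 = (98.5, 100.7)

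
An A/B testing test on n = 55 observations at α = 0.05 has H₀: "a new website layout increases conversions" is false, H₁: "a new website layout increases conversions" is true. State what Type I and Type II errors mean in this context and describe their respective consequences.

Type I (false positive): concluding that a new website layout increases conversions when it is not — rolling out a layout that doesn't actually help — wasted engineering effort. Type II (false negative): failing to conclude that a new website layout increases conversions when it is — discarding a layout that would have improved conversions — lost revenue. Which is costlier depends on domain priorities and is a judgement call rather than a statistical fact.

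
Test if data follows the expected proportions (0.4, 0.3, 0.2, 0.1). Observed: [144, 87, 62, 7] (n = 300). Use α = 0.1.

Expected: [120.0, 90.0, 60.0, 30.0]. χ² = 22.6. df = 3, critical = 6.251. Reject H₀.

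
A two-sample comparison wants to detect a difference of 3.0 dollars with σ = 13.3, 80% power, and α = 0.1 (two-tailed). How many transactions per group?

n per group = 2(z_α/2 + z_β)²σ²/d² = 2×(1.645 + 0.84)²×13.3²/3.0² = 242.7 → n = 243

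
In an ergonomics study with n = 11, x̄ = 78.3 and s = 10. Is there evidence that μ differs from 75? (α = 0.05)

t = (x̄ - μ₀)/(s/√n) = (78.3 - 75)/(10/√11) = 1.094. df = 10, critical t = ±2.228. Fail to reject H₀.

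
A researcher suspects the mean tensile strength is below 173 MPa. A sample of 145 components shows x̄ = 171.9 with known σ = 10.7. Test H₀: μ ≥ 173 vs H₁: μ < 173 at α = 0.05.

z = -1.238. Critical value: -1.645. Fail to reject H₀.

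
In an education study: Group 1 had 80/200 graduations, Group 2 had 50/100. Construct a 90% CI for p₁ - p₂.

p̂₁ = 0.4, p̂₂ = 0.5. Difference = -0.1. CI = (-0.2, 0.0)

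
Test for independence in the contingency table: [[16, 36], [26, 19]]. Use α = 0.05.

χ² = 7.168. df = 1, critical = 3.841. Reject H₀. Variables are dependent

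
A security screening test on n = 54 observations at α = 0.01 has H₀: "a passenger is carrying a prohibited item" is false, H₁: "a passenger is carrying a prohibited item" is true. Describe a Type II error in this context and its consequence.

Type II error: failing to reject H₀ when it is false — concluding that a passenger is carrying a prohibited item is not supported when in fact it is. Consequence: letting a prohibited item through — security breach.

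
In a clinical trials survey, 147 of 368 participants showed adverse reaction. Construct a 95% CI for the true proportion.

p̂ = 0.399. CI = p̂ ± z*√(p̂(1-p̂)/n) = (0.349, 0.449)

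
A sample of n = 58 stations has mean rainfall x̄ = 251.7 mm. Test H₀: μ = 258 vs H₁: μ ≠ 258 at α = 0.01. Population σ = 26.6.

z = (x̄ - μ₀)/(σ/√n) = (251.7 - 258)/(26.6/√58) = -1.804. Critical value: ±2.576. Since |-1.804| ≤ 2.576, Fail to reject H₀.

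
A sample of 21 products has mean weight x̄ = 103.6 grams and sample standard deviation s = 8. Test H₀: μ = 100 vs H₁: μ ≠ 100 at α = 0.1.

t = (x̄ - μ₀)/(s/√n) = (103.6 - 100)/(8/√21) = 2.062. df = 20, critical t = ±1.725. Reject H₀.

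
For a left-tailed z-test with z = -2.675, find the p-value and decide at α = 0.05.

p = P(Z < -2.675) = Φ(-2.675) ≈ 0.0037. Since p < 0.05, reject H₀ (significant) at α = 0.05.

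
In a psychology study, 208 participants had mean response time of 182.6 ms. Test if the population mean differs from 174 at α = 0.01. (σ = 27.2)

z = (x̄ - μ₀)/(σ/√n) = (182.6 - 174)/(27.2/√208) = 4.56. Critical value: ±2.576. Since |4.56| > 2.576, Reject H₀.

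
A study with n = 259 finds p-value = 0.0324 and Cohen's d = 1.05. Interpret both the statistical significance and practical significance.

Statistically significant (p = 0.0324 < 0.05). Cohen's d = 1.05 indicates a large effect size. Both statistical and practical significance should be considered.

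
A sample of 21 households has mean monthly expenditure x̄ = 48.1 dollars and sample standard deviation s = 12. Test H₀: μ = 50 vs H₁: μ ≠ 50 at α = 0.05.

t = (x̄ - μ₀)/(s/√n) = (48.1 - 50)/(12/√21) = -0.726. df = 20, critical t = ±2.086. Fail to reject H₀.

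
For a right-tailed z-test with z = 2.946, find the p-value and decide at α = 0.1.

p = P(Z > 2.946) = 1 - Φ(2.946) ≈ 0.0016. Since p < 0.1, reject H₀ (significant) at α = 0.1.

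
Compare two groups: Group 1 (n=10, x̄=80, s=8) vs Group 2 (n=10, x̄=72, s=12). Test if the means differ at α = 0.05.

Pooled sp = 10.2. t = 1.754, df = 18. Critical t = ±2.101. Fail to reject H₀.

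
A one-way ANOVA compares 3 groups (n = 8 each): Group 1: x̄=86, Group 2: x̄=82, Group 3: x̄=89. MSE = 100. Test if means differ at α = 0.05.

Grand mean = 85.67. SS_between = 197.33, MS_between = 98.67. F = 0.987, F_crit ≈ 3.467. Fail to reject H₀.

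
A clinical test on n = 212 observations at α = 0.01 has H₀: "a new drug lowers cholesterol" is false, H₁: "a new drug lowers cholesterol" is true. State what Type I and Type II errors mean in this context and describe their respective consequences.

Type I (false positive): concluding that a new drug lowers cholesterol when it is not — approving an ineffective drug — patients take a useless medication and may skip effective alternatives. Type II (false negative): failing to conclude that a new drug lowers cholesterol when it is — shelving an effective drug — patients miss out on a treatment that would have helped. Which is costlier depends on domain priorities and is a judgement call rather than a statistical fact.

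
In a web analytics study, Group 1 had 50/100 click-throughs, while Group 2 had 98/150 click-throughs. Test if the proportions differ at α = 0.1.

p̂₁ = 0.5, p̂₂ = 0.653, pooled p̂ = 0.592. z = -2.417. Critical: ±1.645. Reject H₀.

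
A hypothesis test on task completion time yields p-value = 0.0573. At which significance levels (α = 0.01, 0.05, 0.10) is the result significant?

p = 0.0573. Significant at: α = 0.1.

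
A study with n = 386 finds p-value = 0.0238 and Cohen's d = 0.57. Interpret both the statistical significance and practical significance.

Statistically significant (p = 0.0238 < 0.05). Cohen's d = 0.57 indicates a medium effect size. Both statistical and practical significance should be considered.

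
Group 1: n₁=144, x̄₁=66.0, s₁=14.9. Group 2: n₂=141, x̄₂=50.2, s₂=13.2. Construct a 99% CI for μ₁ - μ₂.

Difference = 15.8. SE = √(14.9²/144 + 13.2²/141) = 1.667. CI = (11.51, 20.09)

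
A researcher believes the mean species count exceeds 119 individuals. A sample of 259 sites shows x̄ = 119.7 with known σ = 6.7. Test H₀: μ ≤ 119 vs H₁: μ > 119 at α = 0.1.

z = 1.681. Critical value: 1.28. Reject H₀.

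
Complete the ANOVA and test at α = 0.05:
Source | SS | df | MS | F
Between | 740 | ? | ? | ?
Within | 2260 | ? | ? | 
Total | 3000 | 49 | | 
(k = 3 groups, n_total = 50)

df_between = 2, df_within = 47. MS_between = 370.0, MS_within = 48.09. F = 7.695, F_crit ≈ 3.195. Reject H₀.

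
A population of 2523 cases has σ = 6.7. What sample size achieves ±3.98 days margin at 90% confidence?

Without FPC: n₀ = (1.645×6.7/3.98)² = 7.669. With FPC: n = n₀N/(n₀+N-1) = 7.6 → n = 8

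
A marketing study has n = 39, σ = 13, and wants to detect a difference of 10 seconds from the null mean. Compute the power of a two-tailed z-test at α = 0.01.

SE = σ/√n = 13/√39 = 2.082. Non-centrality λ = d/SE = 10/2.082 = 4.804. Power ≈ Φ(λ - z_{α/2}) = Φ(4.804 - 2.576) = Φ(2.228) = 0.987.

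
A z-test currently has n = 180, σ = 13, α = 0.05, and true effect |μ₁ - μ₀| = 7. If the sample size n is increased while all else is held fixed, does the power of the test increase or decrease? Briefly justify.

Power increases: a larger n shrinks the standard error σ/√n, moving the sampling distribution under H₁ further from the critical value.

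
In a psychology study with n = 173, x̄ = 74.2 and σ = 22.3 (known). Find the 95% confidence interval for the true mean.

CI = x̄ ± z*(σ/√n) = 74.2 ± 1.96(22.3/√173) = 74.2 ± 3.32 = (70.88, 77.52)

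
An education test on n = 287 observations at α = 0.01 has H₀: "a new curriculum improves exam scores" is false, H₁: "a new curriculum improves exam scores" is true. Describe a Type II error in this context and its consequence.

Type II error: failing to reject H₀ when it is false — concluding that a new curriculum improves exam scores is not supported when in fact it is. Consequence: keeping the old curriculum when the new one would have helped students.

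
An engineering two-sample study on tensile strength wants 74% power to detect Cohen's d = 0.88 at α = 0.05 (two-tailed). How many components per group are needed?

z_{α/2} = 1.96, z_β = Φ⁻¹(0.74) = 0.643. For large effect (d = 0.88): n per group = 2(z_{α/2} + z_β)²/d² = 2(1.96 + 0.643)²/0.88² = 17.5 → 18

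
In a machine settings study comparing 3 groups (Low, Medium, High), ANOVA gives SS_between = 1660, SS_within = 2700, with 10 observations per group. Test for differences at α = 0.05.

df_between = 2, df_within = 27. F = MS_between/MS_within = 830.0/100.0 = 8.3. F_crit ≈ 3.354. Reject H₀. At least one mean differs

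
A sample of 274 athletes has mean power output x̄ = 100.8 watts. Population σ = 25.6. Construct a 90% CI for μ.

CI = x̄ ± z*(σ/√n) = 100.8 ± 1.645(25.6/√274) = 100.8 ± 2.54 = (98.26, 103.34)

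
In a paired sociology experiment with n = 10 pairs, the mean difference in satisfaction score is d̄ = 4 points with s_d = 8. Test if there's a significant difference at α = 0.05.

t = d̄/(s_d/√n) = 4/(8/√10) = 1.581. df = 9, critical t = ±2.262. Fail to reject H₀.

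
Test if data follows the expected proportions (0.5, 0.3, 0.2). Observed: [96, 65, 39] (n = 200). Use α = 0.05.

Expected: [100.0, 60.0, 40.0]. χ² = 0.602. df = 2, critical = 5.991. Fail to reject H₀.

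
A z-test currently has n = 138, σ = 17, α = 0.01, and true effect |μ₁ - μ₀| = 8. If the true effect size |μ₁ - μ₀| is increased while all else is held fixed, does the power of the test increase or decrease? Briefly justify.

Power increases: a larger true effect increases the non-centrality λ = |μ₁ - μ₀|/(σ/√n).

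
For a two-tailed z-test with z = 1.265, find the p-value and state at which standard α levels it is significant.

p = 2·P(Z > |1.265|) = 2·(1 - Φ(1.265)) ≈ 0.2059. Not significant at any standard level.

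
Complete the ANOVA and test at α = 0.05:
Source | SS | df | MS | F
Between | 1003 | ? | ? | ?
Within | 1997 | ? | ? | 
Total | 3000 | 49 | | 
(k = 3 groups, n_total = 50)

df_between = 2, df_within = 47. MS_between = 501.5, MS_within = 42.49. F = 11.803, F_crit ≈ 3.195. Reject H₀.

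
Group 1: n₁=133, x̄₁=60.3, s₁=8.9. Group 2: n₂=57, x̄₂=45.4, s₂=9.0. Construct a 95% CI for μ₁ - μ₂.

Difference = 14.9. SE = √(8.9²/133 + 9.0²/57) = 1.42. CI = (12.12, 17.68)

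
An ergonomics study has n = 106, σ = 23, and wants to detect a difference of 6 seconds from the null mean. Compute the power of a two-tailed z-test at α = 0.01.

SE = σ/√n = 23/√106 = 2.234. Non-centrality λ = d/SE = 6/2.234 = 2.686. Power ≈ Φ(λ - z_{α/2}) = Φ(2.686 - 2.576) = Φ(0.11) = 0.544.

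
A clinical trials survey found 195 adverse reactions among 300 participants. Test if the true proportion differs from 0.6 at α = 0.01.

p̂ = 0.65, p₀ = 0.6. z = (p̂ - p₀)/√(p₀(1-p₀)/n) = 1.768. Critical: ±2.576. Fail to reject H₀.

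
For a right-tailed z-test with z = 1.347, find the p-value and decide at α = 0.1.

p = P(Z > 1.347) = 1 - Φ(1.347) ≈ 0.089. Since p < 0.1, reject H₀ (significant) at α = 0.1.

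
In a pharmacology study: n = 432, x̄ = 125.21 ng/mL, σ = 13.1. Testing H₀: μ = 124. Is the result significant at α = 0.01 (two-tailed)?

z = (125.21 - 124)/(13.1/√432) = 1.92. Since |z| ≤ 2.576, not significant at α = 0.01.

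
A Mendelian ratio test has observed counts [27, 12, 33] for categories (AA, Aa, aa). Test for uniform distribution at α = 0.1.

Expected = 24 each. χ² = Σ(O-E)²/E = 9.75. df = 2, critical value = 4.605. Reject H₀.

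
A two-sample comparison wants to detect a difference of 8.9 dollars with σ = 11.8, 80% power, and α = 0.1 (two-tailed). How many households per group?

n per group = 2(z_α/2 + z_β)²σ²/d² = 2×(1.645 + 0.84)²×11.8²/8.9² = 21.7 → n = 22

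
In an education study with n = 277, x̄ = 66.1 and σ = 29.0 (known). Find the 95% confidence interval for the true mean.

CI = x̄ ± z*(σ/√n) = 66.1 ± 1.96(29.0/√277) = 66.1 ± 3.42 = (62.68, 69.52)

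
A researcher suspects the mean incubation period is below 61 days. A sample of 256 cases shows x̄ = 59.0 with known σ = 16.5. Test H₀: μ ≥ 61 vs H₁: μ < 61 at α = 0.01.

z = -1.939. Critical value: -2.33. Fail to reject H₀.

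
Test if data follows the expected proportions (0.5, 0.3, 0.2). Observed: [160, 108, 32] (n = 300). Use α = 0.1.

Expected: [150.0, 90.0, 60.0]. χ² = 17.333. df = 2, critical = 4.605. Reject H₀.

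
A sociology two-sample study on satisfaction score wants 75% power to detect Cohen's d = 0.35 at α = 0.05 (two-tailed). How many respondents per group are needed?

z_{α/2} = 1.96, z_β = Φ⁻¹(0.75) = 0.674. For small effect (d = 0.35): n per group = 2(z_{α/2} + z_β)²/d² = 2(1.96 + 0.674)²/0.35² = 113.3 → 114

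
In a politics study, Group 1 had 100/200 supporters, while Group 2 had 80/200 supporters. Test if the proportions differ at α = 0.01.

p̂₁ = 0.5, p̂₂ = 0.4, pooled p̂ = 0.45. z = 2.01. Critical: ±2.576. Fail to reject H₀.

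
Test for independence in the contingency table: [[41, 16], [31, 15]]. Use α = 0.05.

χ² = 0.249. df = 1, critical = 3.841. Fail to reject H₀. No evidence of dependence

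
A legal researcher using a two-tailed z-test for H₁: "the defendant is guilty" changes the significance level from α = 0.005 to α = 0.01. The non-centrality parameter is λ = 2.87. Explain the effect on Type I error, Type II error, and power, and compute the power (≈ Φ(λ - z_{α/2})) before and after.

Increasing α from 0.005 to 0.01:
• Type I error rate increases (α is the Type I rate by definition).
• Critical value moves from z_{α/2} = 2.807 to 2.576, so power = Φ(λ - z_{α/2}) goes from Φ(2.87 - 2.807) = 0.525 to Φ(2.87 - 2.576) = 0.616.
• Type II error rate β = 1 - power therefore decreases (0.475 → 0.384).
Appropriate when false negatives are costly — here, acquitting a guilty person.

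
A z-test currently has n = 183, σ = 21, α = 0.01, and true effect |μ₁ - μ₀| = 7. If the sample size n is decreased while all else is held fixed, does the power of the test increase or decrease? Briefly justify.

Power decreases: a smaller n inflates the standard error σ/√n, pulling the sampling distribution under H₁ back toward the critical value.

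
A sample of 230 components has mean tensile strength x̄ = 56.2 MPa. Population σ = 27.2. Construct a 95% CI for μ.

CI = x̄ ± z*(σ/√n) = 56.2 ± 1.96(27.2/√230) = 56.2 ± 3.52 = (52.68, 59.72)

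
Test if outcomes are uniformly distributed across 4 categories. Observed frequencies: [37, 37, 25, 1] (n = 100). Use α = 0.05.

Expected = 25 each. χ² = Σ(O-E)²/E = 34.56. df = 3, critical value = 7.815. Reject H₀.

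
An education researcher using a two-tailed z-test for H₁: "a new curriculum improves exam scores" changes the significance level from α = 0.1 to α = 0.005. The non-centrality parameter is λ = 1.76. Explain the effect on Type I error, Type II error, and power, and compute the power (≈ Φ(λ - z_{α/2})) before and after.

Decreasing α from 0.1 to 0.005:
• Type I error rate decreases (α is the Type I rate by definition).
• Critical value moves from z_{α/2} = 1.645 to 2.807, so power = Φ(λ - z_{α/2}) goes from Φ(1.76 - 1.645) = 0.546 to Φ(1.76 - 2.807) = 0.148.
• Type II error rate β = 1 - power therefore increases (0.454 → 0.852).
Appropriate when false positives are costly — here, adopting a curriculum that gives no real benefit — disruption for nothing.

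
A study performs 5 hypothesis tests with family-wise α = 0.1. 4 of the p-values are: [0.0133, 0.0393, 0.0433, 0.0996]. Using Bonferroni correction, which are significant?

Bonferroni α = 0.1/5 = 0.02. Significant p-values: [0.0133]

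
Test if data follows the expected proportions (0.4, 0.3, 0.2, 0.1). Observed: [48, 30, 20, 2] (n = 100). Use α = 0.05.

Expected: [40.0, 30.0, 20.0, 10.0]. χ² = 8.0. df = 3, critical = 7.815. Reject H₀.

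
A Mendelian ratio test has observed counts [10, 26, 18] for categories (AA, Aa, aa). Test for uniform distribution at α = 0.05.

Expected = 18 each. χ² = Σ(O-E)²/E = 7.111. df = 2, critical value = 5.991. Reject H₀.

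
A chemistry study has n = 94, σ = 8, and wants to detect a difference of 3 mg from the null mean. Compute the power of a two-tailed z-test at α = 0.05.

SE = σ/√n = 8/√94 = 0.825. Non-centrality λ = d/SE = 3/0.825 = 3.636. Power ≈ Φ(λ - z_{α/2}) = Φ(3.636 - 1.96) = Φ(1.676) = 0.953.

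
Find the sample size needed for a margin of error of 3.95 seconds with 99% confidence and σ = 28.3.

n = (z*σ/E)² = (2.576×28.3/3.95)² = 340.6 → n = 341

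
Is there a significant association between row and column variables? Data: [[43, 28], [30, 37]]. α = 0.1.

χ² = 3.448. df = 1, critical = 2.706. Reject H₀. Variables are dependent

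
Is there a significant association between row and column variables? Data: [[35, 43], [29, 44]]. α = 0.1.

χ² = 0.409. df = 1, critical = 2.706. Fail to reject H₀. No evidence of dependence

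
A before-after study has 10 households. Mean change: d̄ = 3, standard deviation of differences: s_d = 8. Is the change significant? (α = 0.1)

t = d̄/(s_d/√n) = 3/(8/√10) = 1.186. df = 9, critical t = ±1.833. Fail to reject H₀.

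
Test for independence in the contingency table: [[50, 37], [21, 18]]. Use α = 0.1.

χ² = 0.144. df = 1, critical = 2.706. Fail to reject H₀. No evidence of dependence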